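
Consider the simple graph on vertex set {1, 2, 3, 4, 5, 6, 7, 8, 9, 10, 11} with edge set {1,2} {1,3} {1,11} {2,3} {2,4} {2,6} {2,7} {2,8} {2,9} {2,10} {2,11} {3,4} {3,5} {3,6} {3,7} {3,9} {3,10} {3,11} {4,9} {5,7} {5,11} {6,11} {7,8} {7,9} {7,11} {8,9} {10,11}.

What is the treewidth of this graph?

3

A width-3 tree decomposition is:
Bags: B1 = {2, 3, 7, 11}  B2 = {2, 3, 7, 9}  B3 = {2, 3, 4, 9}  B4 = {2, 3, 10, 11}  B5 = {1, 2, 3, 11}  B6 = {2, 3, 6, 11}  B7 = {2, 7, 8, 9}  B8 = {3, 5, 7, 11}
Tree: B1–B2, B2–B3, B1–B4, B4–B5, B5–B6, B2–B7, B1–B8
The largest bag has 4 vertices, giving width 3; this decomposition certifies tw(G) ≤ 3. Conversely, {2, 7, 8, 9} is a clique of size 4, and the vertices of any clique must share a bag in every tree decomposition; so some bag has ≥ 4 vertices and tw(G) ≥ 3. Hence tw(G) = 3 exactly.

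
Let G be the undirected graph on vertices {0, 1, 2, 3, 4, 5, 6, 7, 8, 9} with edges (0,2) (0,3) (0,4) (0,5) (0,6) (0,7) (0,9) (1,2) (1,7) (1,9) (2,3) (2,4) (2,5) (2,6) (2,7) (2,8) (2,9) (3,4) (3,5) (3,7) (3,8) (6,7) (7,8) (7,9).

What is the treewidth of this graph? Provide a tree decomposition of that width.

Treewidth 3.
One optimal decomposition is:
Bags: B1 = {0, 2, 7, 9}  B2 = {0, 2, 6, 7}  B3 = {0, 2, 3, 7}  B4 = {2, 3, 7, 8}  B5 = {0, 2, 3, 4}  B6 = {1, 2, 7, 9}  B7 = {0, 2, 3, 5}
Tree: B1–B2, B2–B3, B3–B4, B3–B5, B1–B6, B5–B7

Every bag has size at most 4, so the width is 4 − 1 = 3 and tw(G) ≤ 3. On the other hand G contains the 4-clique {0, 2, 7, 9}. A clique must lie in a single bag of any decomposition, so no decomposition can have width below 3. Combining the bounds, tw(G) = 3.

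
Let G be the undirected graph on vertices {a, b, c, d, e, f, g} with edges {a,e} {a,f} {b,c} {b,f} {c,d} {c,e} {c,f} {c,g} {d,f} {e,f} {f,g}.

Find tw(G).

2

A width-2 tree decomposition is:
Bags: B1 = {c, e, f}  B2 = {c, f, g}  B3 = {c, d, f}  B4 = {b, c, f}  B5 = {a, e, f}
Tree: B1–B2, B2–B3, B3–B4, B1–B5
Every bag has size at most 3, so the width is 3 − 1 = 2 and tw(G) ≤ 2. Conversely, {c, d, f} is a clique of size 3, and the vertices of any clique must share a bag in every tree decomposition; so some bag has ≥ 3 vertices and tw(G) ≥ 2. Therefore the treewidth is 2.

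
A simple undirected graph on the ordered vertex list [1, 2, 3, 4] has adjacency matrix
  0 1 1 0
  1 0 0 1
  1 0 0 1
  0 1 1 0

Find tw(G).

A width-2 tree decomposition is:
Bags: B1 = {1, 3, 4}  B2 = {1, 2, 4}
Tree: B1–B2
Every bag has size at most 3, so the width is 3 − 1 = 2 and tw(G) ≤ 2. The edges 4–3–1–2–4 form a cycle, so G is not a tree and its treewidth is at least 2. Combining the bounds, tw(G) = 2.

2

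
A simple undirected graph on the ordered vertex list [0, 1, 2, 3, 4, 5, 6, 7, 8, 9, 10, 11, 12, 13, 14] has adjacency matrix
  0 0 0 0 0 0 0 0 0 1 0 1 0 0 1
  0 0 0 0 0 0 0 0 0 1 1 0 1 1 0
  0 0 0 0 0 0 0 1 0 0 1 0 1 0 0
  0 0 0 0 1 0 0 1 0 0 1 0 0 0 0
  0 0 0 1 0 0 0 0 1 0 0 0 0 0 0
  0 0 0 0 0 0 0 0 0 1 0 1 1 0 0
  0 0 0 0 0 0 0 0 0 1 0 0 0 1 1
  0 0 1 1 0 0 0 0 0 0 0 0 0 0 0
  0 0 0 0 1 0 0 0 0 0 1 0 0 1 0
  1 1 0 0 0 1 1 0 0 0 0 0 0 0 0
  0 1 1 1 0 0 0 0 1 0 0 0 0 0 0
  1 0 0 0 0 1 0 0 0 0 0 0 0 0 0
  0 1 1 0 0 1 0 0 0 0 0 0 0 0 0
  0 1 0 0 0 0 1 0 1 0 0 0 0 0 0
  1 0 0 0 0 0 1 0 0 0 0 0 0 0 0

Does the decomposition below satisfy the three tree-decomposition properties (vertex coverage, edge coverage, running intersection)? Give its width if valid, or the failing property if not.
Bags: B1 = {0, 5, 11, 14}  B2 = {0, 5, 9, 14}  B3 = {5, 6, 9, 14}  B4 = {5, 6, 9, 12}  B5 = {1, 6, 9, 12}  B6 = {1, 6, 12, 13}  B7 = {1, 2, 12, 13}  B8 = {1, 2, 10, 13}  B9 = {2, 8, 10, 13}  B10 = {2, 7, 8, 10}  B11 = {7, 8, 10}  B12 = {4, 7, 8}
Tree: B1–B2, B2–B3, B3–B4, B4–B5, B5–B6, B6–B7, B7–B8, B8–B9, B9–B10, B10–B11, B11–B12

No — vertex 3 appears in no bag.

A tree decomposition must satisfy three properties: every vertex lies in some bag; for every edge, both endpoints lie together in some bag; and for every vertex, the bags containing it form a connected subtree. Here vertex 3 appears in no bag, so the decomposition is invalid.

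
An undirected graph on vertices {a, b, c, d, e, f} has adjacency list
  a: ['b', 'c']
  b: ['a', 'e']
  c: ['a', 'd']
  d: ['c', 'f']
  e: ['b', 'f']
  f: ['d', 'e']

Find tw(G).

2

A width-2 tree decomposition is:
Bags: B1 = {a, c, d}  B2 = {a, d, f}  B3 = {a, e, f}  B4 = {a, b, e}
Tree: B1–B2, B2–B3, B3–B4
Every bag has size at most 3, so the width is 3 − 1 = 2 and tw(G) ≤ 2. The edges a–c–d–f–e–b–a form a cycle, so G is not a tree and its treewidth is at least 2. Hence tw(G) = 2 exactly.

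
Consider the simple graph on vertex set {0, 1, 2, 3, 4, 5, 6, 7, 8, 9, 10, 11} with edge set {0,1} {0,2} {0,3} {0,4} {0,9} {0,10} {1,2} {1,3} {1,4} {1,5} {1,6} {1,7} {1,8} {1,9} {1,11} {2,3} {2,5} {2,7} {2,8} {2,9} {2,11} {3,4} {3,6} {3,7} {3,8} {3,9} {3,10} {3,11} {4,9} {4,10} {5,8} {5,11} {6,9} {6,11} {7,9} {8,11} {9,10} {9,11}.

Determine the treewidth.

A width-4 tree decomposition is:
Bags: B1 = {1, 2, 3, 9, 11}  B2 = {1, 2, 3, 8, 11}  B3 = {1, 2, 3, 7, 9}  B4 = {1, 2, 5, 8, 11}  B5 = {0, 1, 2, 3, 9}  B6 = {0, 1, 3, 4, 9}  B7 = {1, 3, 6, 9, 11}  B8 = {0, 3, 4, 9, 10}
Tree: B1–B2, B1–B3, B2–B4, B3–B5, B5–B6, B1–B7, B6–B8
Each bag holds 5 vertices, so the decomposition has width 4, which upper-bounds the treewidth. For the lower bound, the 5 vertices {1, 2, 3, 8, 11} are pairwise adjacent, and any tree decomposition puts a clique entirely inside one bag — forcing width ≥ 4. The upper and lower bounds meet at 4, so that is the treewidth.

4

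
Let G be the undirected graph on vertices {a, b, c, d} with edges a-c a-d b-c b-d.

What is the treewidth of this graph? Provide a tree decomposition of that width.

Treewidth 2.
One such decomposition:
Bags: B1 = {a, c, d}  B2 = {b, c, d}
Tree: B1–B2

Each bag holds 3 vertices, so the decomposition has width 2, which upper-bounds the treewidth. Since c–a–d–b–c is a cycle in G, G is not acyclic. Forests are exactly the graphs of treewidth ≤ 1, so tw(G) ≥ 2. Therefore the treewidth is 2.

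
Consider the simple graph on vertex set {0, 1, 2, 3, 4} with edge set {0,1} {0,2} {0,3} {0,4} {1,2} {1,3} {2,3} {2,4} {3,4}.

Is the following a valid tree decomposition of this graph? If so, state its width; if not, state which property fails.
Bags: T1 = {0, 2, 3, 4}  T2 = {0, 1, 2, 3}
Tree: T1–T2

Checking the three conditions: (i) the bags cover all of {0, 1, 2, 3, 4}; (ii) for each edge, some bag contains both endpoints; (iii) the bags containing any fixed vertex form a subtree. All hold, so the decomposition is valid with width 4 − 1 = 3.

Yes; width 3.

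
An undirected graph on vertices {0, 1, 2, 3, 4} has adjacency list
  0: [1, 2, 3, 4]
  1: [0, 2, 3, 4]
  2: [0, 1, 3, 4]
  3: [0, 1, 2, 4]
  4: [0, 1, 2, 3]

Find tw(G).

A width-4 tree decomposition is:
Bags: B1 = {0, 1, 2, 3, 4}
Tree: (single bag)
A single bag containing all 5 vertices is trivially a valid decomposition of width 4. Conversely, {0, 1, 2, 3, 4} is a clique of size 5, and the vertices of any clique must share a bag in every tree decomposition; so some bag has ≥ 5 vertices and tw(G) ≥ 4. Combining the bounds, tw(G) = 4.

4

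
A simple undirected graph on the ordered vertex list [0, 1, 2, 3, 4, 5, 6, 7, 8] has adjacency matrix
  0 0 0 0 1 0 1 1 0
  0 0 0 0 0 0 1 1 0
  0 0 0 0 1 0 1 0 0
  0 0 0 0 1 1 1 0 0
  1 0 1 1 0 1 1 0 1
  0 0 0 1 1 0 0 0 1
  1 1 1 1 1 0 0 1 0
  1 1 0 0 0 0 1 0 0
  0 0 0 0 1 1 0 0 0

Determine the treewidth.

2

A width-2 tree decomposition is:
Bags: B1 = {3, 4, 6}  B2 = {2, 4, 6}  B3 = {0, 4, 6}  B4 = {0, 6, 7}  B5 = {1, 6, 7}  B6 = {3, 4, 5}  B7 = {4, 5, 8}
Tree: B1–B2, B1–B3, B3–B4, B4–B5, B1–B6, B6–B7
Each bag holds 3 vertices, so the decomposition has width 2, which upper-bounds the treewidth. Conversely, {1, 6, 7} is a clique of size 3, and the vertices of any clique must share a bag in every tree decomposition; so some bag has ≥ 3 vertices and tw(G) ≥ 2. Therefore the treewidth is 2.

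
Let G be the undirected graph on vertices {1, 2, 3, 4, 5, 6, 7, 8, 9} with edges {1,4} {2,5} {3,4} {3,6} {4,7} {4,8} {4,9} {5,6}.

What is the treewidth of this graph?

1

A width-1 tree decomposition is:
Bags: B1 = {3, 4}  B2 = {4, 9}  B3 = {3, 6}  B4 = {4, 7}  B5 = {4, 8}  B6 = {5, 6}  B7 = {1, 4}  B8 = {2, 5}
Tree: B1–B2, B1–B3, B2–B4, B4–B5, B3–B6, B5–B7, B6–B8
Every bag has size at most 2, so the width is 2 − 1 = 1 and tw(G) ≤ 1. G has an edge, so its treewidth is at least 1. The upper and lower bounds meet at 1, so that is the treewidth.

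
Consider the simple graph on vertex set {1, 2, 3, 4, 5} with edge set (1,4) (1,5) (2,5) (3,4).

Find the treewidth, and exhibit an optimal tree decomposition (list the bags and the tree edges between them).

The largest bag has 2 vertices, giving width 1; this decomposition certifies tw(G) ≤ 1. G has an edge, so its treewidth is at least 1. Therefore the treewidth is 1.

Treewidth 1.
One optimal decomposition is:
Bags: B1 = {3, 4}  B2 = {1, 4}  B3 = {1, 5}  B4 = {2, 5}
Tree: B1–B2, B2–B3, B3–B4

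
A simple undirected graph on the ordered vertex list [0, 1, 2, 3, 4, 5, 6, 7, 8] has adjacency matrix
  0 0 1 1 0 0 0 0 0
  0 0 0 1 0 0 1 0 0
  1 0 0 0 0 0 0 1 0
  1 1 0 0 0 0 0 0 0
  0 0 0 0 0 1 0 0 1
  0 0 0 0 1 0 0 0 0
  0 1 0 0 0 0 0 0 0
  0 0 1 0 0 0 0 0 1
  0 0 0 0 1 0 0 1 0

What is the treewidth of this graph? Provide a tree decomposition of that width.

The largest bag has 2 vertices, giving width 1; this decomposition certifies tw(G) ≤ 1. Any graph with an edge has treewidth ≥ 1, and G has the edge 6–1. Therefore the treewidth is 1.

Treewidth 1.
One optimal decomposition is:
Bags: B1 = {1, 6}  B2 = {1, 3}  B3 = {0, 3}  B4 = {0, 2}  B5 = {2, 7}  B6 = {7, 8}  B7 = {4, 8}  B8 = {4, 5}
Tree: B1–B2, B2–B3, B3–B4, B4–B5, B5–B6, B6–B7, B7–B8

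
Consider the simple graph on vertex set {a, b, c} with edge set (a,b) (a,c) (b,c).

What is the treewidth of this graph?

A width-2 tree decomposition is:
Bags: B1 = {a, b, c}
Tree: (single bag)
A single bag containing all 3 vertices is trivially a valid decomposition of width 2. For the lower bound, the 3 vertices {a, b, c} are pairwise adjacent, and any tree decomposition puts a clique entirely inside one bag — forcing width ≥ 2. The upper and lower bounds meet at 2, so that is the treewidth.

2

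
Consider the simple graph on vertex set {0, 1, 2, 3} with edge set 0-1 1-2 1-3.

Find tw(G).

1

A width-1 tree decomposition is:
Bags: B1 = {1, 3}  B2 = {0, 1}  B3 = {1, 2}
Tree: B1–B2, B1–B3
Every bag has size at most 2, so the width is 2 − 1 = 1 and tw(G) ≤ 1. G has an edge, so its treewidth is at least 1. Therefore the treewidth is 1.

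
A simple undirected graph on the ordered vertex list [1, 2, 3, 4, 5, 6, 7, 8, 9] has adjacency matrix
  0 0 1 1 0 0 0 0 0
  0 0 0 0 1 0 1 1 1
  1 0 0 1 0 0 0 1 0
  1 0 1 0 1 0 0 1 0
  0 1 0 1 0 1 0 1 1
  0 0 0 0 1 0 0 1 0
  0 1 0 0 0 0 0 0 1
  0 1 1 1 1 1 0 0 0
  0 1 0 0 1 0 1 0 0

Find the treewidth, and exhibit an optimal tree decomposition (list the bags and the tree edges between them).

The largest bag has 3 vertices, giving width 2; this decomposition certifies tw(G) ≤ 2. For the lower bound, the 3 vertices {1, 3, 4} are pairwise adjacent, and any tree decomposition puts a clique entirely inside one bag — forcing width ≥ 2. Hence tw(G) = 2 exactly.

Treewidth 2.
One such decomposition:
Bags: B1 = {2, 5, 8}  B2 = {4, 5, 8}  B3 = {3, 4, 8}  B4 = {1, 3, 4}  B5 = {2, 5, 9}  B6 = {2, 7, 9}  B7 = {5, 6, 8}
Tree: B1–B2, B2–B3, B3–B4, B1–B5, B5–B6, B1–B7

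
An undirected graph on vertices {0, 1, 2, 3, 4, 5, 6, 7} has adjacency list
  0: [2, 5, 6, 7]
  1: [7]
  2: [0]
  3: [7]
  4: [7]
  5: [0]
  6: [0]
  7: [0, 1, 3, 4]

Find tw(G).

A width-1 tree decomposition is:
Bags: B1 = {0, 7}  B2 = {0, 2}  B3 = {0, 5}  B4 = {1, 7}  B5 = {4, 7}  B6 = {3, 7}  B7 = {0, 6}
Tree: B1–B2, B2–B3, B1–B4, B4–B5, B5–B6, B2–B7
Each bag holds 2 vertices, so the decomposition has width 1, which upper-bounds the treewidth. G has an edge, so its treewidth is at least 1. Hence tw(G) = 1 exactly.

1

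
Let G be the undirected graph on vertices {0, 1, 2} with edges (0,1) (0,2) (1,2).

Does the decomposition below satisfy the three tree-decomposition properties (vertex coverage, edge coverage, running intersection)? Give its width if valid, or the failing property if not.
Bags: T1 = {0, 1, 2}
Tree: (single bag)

Yes; width 2.

Vertex coverage: the bags together contain {0, 1, 2}, the full vertex set. Edge coverage: each edge of G has both endpoints in at least one bag. Running intersection: for every vertex, the bags containing it form a connected subtree. All three properties hold, so this is a valid tree decomposition of width max|bag| − 1 = 2, and hence tw(G) ≤ 2.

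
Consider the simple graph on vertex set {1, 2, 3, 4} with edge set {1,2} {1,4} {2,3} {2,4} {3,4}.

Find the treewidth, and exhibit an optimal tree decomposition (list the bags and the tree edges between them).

The largest bag has 3 vertices, giving width 2; this decomposition certifies tw(G) ≤ 2. On the other hand G contains the 3-clique {1, 2, 4}. A clique must lie in a single bag of any decomposition, so no decomposition can have width below 2. Hence tw(G) = 2 exactly.

Treewidth 2.
Bags: B1 = {2, 3, 4}  B2 = {1, 2, 4}
Tree: B1–B2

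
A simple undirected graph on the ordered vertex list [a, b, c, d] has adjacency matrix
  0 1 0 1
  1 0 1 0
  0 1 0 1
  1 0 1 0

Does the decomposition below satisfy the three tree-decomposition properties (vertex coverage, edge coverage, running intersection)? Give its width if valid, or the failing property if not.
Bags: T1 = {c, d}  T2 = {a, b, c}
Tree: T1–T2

No — edge (a,d) lies in no bag.

A tree decomposition must satisfy three properties: every vertex lies in some bag; for every edge, both endpoints lie together in some bag; and for every vertex, the bags containing it form a connected subtree. Here edge (a,d) lies in no bag, so the decomposition is invalid.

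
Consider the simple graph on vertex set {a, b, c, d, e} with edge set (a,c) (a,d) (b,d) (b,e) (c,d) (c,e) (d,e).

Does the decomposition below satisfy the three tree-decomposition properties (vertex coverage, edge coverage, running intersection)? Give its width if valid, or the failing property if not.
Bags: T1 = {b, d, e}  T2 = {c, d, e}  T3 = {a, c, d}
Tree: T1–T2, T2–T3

Yes; width 2.

Vertex coverage: the bags together contain {a, b, c, d, e}, the full vertex set. Edge coverage: each edge of G has both endpoints in at least one bag. Running intersection: for every vertex, the bags containing it form a connected subtree. All three properties hold, so this is a valid tree decomposition of width max|bag| − 1 = 2, and hence tw(G) ≤ 2.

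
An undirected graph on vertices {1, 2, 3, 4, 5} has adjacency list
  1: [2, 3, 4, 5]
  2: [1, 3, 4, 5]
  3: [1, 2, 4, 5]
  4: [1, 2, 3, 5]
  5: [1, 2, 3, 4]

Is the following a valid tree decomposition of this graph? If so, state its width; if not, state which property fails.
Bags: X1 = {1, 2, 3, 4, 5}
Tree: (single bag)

Yes; width 4.

Vertex coverage: the bags together contain {1, 2, 3, 4, 5}, the full vertex set. Edge coverage: each edge of G has both endpoints in at least one bag. Running intersection: for every vertex, the bags containing it form a connected subtree. All three properties hold, so this is a valid tree decomposition of width max|bag| − 1 = 4, and hence tw(G) ≤ 4.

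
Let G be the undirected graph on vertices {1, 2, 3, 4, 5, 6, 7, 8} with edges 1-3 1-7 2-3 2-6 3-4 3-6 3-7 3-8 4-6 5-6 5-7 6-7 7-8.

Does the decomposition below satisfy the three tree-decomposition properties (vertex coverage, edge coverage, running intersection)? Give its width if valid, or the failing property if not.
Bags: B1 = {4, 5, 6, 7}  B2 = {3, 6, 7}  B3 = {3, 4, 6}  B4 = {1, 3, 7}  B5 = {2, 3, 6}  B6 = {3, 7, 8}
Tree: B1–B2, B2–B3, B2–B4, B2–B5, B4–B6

A tree decomposition must satisfy three properties: every vertex lies in some bag; for every edge, both endpoints lie together in some bag; and for every vertex, the bags containing it form a connected subtree. Here bags containing vertex 4 are not connected in the tree, so the decomposition is invalid.

No — bags containing vertex 4 are not connected in the tree.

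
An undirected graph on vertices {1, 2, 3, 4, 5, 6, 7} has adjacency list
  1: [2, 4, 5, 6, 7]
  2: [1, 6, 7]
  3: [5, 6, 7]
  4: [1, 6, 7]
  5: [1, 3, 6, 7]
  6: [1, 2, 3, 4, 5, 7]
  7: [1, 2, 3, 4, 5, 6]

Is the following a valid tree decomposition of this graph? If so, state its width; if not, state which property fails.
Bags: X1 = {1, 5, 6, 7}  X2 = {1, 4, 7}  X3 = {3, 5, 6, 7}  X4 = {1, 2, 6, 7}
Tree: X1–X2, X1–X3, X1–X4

No — edge (6,4) lies in no bag.

A tree decomposition must satisfy three properties: every vertex lies in some bag; for every edge, both endpoints lie together in some bag; and for every vertex, the bags containing it form a connected subtree. Here edge (6,4) lies in no bag, so the decomposition is invalid.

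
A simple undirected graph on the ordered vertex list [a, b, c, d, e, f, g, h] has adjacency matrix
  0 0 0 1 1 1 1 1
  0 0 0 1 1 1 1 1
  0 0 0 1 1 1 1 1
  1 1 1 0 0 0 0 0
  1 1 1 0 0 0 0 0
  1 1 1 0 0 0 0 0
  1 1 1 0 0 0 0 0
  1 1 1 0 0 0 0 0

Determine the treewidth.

3

A width-3 tree decomposition is:
Bags: B1 = {a, b, c, d}  B2 = {a, b, c, g}  B3 = {a, b, c, f}  B4 = {a, b, c, h}  B5 = {a, b, c, e}
Tree: B1–B2, B2–B3, B3–B4, B4–B5
Every bag has size at most 4, so the width is 4 − 1 = 3 and tw(G) ≤ 3. For the lower bound: the 4 vertex sets {c,d}, {b,g}, {a}, {f} are disjoint, each induces a connected subgraph, and every pair is joined by at least one edge of G. Contracting each set to a single vertex therefore yields K_{4} as a minor, and since treewidth is minor-monotone, tw(G) ≥ tw(K_{4}) = 3. Therefore the treewidth is 3.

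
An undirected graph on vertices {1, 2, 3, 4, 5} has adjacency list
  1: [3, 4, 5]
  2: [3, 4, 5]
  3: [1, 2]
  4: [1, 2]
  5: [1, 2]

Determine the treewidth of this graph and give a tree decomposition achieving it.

Treewidth 2.
Bags: B1 = {1, 2, 4}  B2 = {1, 2, 5}  B3 = {1, 2, 3}
Tree: B1–B2, B2–B3

Every bag has size at most 3, so the width is 3 − 1 = 2 and tw(G) ≤ 2. The edges 4–1–5–2–4 form a cycle, so G is not a tree and its treewidth is at least 2. Hence tw(G) = 2 exactly.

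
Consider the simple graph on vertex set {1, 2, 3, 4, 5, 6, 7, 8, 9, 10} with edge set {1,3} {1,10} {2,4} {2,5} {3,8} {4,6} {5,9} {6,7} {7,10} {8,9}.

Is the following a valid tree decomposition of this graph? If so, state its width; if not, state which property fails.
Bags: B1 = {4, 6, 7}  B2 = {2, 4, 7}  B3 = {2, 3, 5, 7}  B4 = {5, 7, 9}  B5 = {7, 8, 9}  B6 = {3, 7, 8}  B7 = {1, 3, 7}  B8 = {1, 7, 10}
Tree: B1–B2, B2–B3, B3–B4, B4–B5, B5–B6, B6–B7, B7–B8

No — bags containing vertex 3 are not connected in the tree.

A tree decomposition must satisfy three properties: every vertex lies in some bag; for every edge, both endpoints lie together in some bag; and for every vertex, the bags containing it form a connected subtree. Here bags containing vertex 3 are not connected in the tree, so the decomposition is invalid.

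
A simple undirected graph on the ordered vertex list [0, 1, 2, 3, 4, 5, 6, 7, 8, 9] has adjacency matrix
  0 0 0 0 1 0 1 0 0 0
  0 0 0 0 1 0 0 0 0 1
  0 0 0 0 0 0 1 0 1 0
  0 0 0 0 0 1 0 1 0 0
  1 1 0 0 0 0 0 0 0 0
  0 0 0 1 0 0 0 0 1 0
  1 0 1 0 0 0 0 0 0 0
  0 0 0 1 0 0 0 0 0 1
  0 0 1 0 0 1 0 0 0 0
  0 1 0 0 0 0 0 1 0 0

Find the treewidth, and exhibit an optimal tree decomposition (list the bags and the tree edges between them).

The largest bag has 3 vertices, giving width 2; this decomposition certifies tw(G) ≤ 2. Since 4–1–9–7–3–5–8–2–6–0–4 is a cycle in G, G is not acyclic. Forests are exactly the graphs of treewidth ≤ 1, so tw(G) ≥ 2. The upper and lower bounds meet at 2, so that is the treewidth.

Treewidth 2.
Bags: B1 = {1, 4, 9}  B2 = {4, 7, 9}  B3 = {3, 4, 7}  B4 = {3, 4, 5}  B5 = {4, 5, 8}  B6 = {2, 4, 8}  B7 = {2, 4, 6}  B8 = {0, 4, 6}
Tree: B1–B2, B2–B3, B3–B4, B4–B5, B5–B6, B6–B7, B7–B8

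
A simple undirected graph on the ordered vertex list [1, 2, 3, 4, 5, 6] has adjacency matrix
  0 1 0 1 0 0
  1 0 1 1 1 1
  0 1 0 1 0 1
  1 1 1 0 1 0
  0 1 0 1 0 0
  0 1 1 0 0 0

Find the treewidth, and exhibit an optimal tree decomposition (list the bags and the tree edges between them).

Every bag has size at most 3, so the width is 3 − 1 = 2 and tw(G) ≤ 2. Conversely, {1, 2, 4} is a clique of size 3, and the vertices of any clique must share a bag in every tree decomposition; so some bag has ≥ 3 vertices and tw(G) ≥ 2. Combining the bounds, tw(G) = 2.

Treewidth 2.
One such decomposition:
Bags: B1 = {1, 2, 4}  B2 = {2, 3, 4}  B3 = {2, 3, 6}  B4 = {2, 4, 5}
Tree: B1–B2, B2–B3, B1–B4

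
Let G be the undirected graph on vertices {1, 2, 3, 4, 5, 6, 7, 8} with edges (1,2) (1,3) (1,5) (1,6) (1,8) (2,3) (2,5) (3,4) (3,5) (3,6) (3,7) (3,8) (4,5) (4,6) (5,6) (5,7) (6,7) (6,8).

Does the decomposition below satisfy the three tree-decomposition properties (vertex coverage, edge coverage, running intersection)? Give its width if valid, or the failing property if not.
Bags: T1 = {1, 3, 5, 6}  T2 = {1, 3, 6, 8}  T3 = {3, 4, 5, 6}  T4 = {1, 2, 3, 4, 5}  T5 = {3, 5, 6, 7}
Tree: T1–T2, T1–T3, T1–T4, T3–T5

A tree decomposition must satisfy three properties: every vertex lies in some bag; for every edge, both endpoints lie together in some bag; and for every vertex, the bags containing it form a connected subtree. Here bags containing vertex 4 are not connected in the tree, so the decomposition is invalid.

No — bags containing vertex 4 are not connected in the tree.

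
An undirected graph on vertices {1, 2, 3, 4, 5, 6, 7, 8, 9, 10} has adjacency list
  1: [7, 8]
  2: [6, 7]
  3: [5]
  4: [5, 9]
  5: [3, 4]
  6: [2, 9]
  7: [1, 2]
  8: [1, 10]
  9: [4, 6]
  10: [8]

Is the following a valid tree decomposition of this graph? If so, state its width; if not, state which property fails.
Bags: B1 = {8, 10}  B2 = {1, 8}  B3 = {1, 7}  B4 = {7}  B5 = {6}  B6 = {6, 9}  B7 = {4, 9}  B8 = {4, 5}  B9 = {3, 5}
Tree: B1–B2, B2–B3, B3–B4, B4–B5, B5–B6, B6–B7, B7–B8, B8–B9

A tree decomposition must satisfy three properties: every vertex lies in some bag; for every edge, both endpoints lie together in some bag; and for every vertex, the bags containing it form a connected subtree. Here vertex 2 appears in no bag, so the decomposition is invalid.

No — vertex 2 appears in no bag.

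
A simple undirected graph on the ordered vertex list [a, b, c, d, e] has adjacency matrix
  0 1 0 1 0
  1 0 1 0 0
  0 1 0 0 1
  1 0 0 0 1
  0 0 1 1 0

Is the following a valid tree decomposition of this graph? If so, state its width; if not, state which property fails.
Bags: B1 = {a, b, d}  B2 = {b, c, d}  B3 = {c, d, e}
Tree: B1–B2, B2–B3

Yes; width 2.

Checking the three conditions: (i) the bags cover all of {a, b, c, d, e}; (ii) for each edge, some bag contains both endpoints; (iii) the bags containing any fixed vertex form a subtree. All hold, so the decomposition is valid with width 3 − 1 = 2.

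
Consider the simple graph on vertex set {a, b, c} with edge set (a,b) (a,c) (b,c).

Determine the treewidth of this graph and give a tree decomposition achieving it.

With just one bag of size 3, the width is 3 − 1 = 2, so tw(G) ≤ 2. On the other hand G contains the 3-clique {a, b, c}. A clique must lie in a single bag of any decomposition, so no decomposition can have width below 2. Combining the bounds, tw(G) = 2.

Treewidth 2.
One such decomposition:
Bags: B1 = {a, b, c}
Tree: (single bag)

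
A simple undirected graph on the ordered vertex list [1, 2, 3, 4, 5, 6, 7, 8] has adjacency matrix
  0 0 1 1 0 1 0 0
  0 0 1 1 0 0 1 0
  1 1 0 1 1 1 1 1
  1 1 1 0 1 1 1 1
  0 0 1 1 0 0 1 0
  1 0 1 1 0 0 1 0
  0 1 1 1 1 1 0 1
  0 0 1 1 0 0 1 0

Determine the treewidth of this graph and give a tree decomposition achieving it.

Treewidth 3.
One such decomposition:
Bags: B1 = {3, 4, 5, 7}  B2 = {3, 4, 6, 7}  B3 = {3, 4, 7, 8}  B4 = {1, 3, 4, 6}  B5 = {2, 3, 4, 7}
Tree: B1–B2, B1–B3, B2–B4, B1–B5

Each bag holds 4 vertices, so the decomposition has width 3, which upper-bounds the treewidth. On the other hand G contains the 4-clique {1, 3, 4, 6}. A clique must lie in a single bag of any decomposition, so no decomposition can have width below 3. Combining the bounds, tw(G) = 3.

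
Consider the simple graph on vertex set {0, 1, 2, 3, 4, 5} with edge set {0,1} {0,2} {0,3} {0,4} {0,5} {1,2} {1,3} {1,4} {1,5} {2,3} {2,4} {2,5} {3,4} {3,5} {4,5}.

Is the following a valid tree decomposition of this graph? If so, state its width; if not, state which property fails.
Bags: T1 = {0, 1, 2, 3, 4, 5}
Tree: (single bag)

Checking the three conditions: (i) the bags cover all of {0, 1, 2, 3, 4, 5}; (ii) for each edge, some bag contains both endpoints; (iii) the bags containing any fixed vertex form a subtree. All hold, so the decomposition is valid with width 6 − 1 = 5.

Yes; width 5.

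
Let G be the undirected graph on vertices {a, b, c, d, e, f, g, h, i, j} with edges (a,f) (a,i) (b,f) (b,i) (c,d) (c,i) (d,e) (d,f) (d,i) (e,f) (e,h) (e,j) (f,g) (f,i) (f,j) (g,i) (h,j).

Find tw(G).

2

A width-2 tree decomposition is:
Bags: B1 = {d, f, i}  B2 = {d, e, f}  B3 = {e, f, j}  B4 = {a, f, i}  B5 = {f, g, i}  B6 = {e, h, j}  B7 = {b, f, i}  B8 = {c, d, i}
Tree: B1–B2, B2–B3, B1–B4, B1–B5, B3–B6, B4–B7, B1–B8
Every bag has size at most 3, so the width is 3 − 1 = 2 and tw(G) ≤ 2. Conversely, {e, h, j} is a clique of size 3, and the vertices of any clique must share a bag in every tree decomposition; so some bag has ≥ 3 vertices and tw(G) ≥ 2. Combining the bounds, tw(G) = 2.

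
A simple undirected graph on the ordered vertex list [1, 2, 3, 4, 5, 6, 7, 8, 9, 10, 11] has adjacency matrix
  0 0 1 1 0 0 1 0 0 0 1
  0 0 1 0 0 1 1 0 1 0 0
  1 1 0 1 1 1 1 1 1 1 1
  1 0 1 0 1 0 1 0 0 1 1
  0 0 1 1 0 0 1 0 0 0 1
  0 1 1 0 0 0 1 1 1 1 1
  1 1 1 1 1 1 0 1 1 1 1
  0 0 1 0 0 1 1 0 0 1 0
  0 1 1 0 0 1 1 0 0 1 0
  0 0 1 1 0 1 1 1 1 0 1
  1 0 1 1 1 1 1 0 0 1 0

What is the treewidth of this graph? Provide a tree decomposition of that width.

Treewidth 4.
One optimal decomposition is:
Bags: B1 = {3, 6, 7, 10, 11}  B2 = {3, 6, 7, 9, 10}  B3 = {3, 4, 7, 10, 11}  B4 = {3, 6, 7, 8, 10}  B5 = {3, 4, 5, 7, 11}  B6 = {2, 3, 6, 7, 9}  B7 = {1, 3, 4, 7, 11}
Tree: B1–B2, B1–B3, B1–B4, B3–B5, B2–B6, B3–B7

Each bag holds 5 vertices, so the decomposition has width 4, which upper-bounds the treewidth. On the other hand G contains the 5-clique {1, 3, 4, 7, 11}. A clique must lie in a single bag of any decomposition, so no decomposition can have width below 4. Hence tw(G) = 4 exactly.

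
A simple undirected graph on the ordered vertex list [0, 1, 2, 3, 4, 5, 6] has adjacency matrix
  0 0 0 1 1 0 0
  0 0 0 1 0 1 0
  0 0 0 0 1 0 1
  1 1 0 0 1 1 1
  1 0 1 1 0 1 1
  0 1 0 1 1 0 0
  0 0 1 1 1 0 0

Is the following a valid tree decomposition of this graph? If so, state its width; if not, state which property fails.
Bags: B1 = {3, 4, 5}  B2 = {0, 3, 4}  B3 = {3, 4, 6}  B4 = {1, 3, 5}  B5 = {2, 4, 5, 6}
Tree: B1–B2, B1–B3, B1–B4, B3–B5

A tree decomposition must satisfy three properties: every vertex lies in some bag; for every edge, both endpoints lie together in some bag; and for every vertex, the bags containing it form a connected subtree. Here bags containing vertex 5 are not connected in the tree, so the decomposition is invalid.

No — bags containing vertex 5 are not connected in the tree.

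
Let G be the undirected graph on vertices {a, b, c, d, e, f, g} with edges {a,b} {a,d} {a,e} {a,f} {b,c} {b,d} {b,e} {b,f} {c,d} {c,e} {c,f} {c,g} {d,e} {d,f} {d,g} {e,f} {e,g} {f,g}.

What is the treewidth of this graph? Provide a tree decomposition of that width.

Treewidth 4.
One such decomposition:
Bags: B1 = {c, d, e, f, g}  B2 = {b, c, d, e, f}  B3 = {a, b, d, e, f}
Tree: B1–B2, B2–B3

Each bag holds 5 vertices, so the decomposition has width 4, which upper-bounds the treewidth. For the lower bound, the 5 vertices {c, d, e, f, g} are pairwise adjacent, and any tree decomposition puts a clique entirely inside one bag — forcing width ≥ 4. The upper and lower bounds meet at 4, so that is the treewidth.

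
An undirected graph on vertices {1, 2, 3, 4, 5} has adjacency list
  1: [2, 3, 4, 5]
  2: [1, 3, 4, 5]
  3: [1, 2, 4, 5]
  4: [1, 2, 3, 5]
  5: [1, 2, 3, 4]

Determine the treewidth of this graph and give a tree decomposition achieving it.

With just one bag of size 5, the width is 5 − 1 = 4, so tw(G) ≤ 4. Conversely, {1, 2, 3, 4, 5} is a clique of size 5, and the vertices of any clique must share a bag in every tree decomposition; so some bag has ≥ 5 vertices and tw(G) ≥ 4. The upper and lower bounds meet at 4, so that is the treewidth.

Treewidth 4.
One such decomposition:
Bags: B1 = {1, 2, 3, 4, 5}
Tree: (single bag)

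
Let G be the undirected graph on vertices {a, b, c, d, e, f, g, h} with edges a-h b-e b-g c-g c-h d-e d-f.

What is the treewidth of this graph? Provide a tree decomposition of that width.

Treewidth 1.
Bags: B1 = {a, h}  B2 = {c, h}  B3 = {c, g}  B4 = {b, g}  B5 = {b, e}  B6 = {d, e}  B7 = {d, f}
Tree: B1–B2, B2–B3, B3–B4, B4–B5, B5–B6, B6–B7

Every bag has size at most 2, so the width is 2 − 1 = 1 and tw(G) ≤ 1. Any graph with an edge has treewidth ≥ 1, and G has the edge a–h. Combining the bounds, tw(G) = 1.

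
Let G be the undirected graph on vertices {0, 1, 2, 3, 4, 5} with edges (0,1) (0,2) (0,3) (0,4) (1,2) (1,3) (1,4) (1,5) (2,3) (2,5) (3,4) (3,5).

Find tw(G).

3

A width-3 tree decomposition is:
Bags: B1 = {0, 1, 2, 3}  B2 = {1, 2, 3, 5}  B3 = {0, 1, 3, 4}
Tree: B1–B2, B1–B3
Each bag holds 4 vertices, so the decomposition has width 3, which upper-bounds the treewidth. Conversely, {0, 1, 2, 3} is a clique of size 4, and the vertices of any clique must share a bag in every tree decomposition; so some bag has ≥ 4 vertices and tw(G) ≥ 3. Combining the bounds, tw(G) = 3.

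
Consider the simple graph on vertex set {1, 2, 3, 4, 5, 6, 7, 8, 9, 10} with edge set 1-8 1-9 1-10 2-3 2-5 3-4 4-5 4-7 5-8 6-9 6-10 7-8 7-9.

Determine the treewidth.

A width-2 tree decomposition is:
Bags: B1 = {2, 3, 5}  B2 = {3, 4, 5}  B3 = {4, 5, 8}  B4 = {4, 7, 8}  B5 = {1, 7, 8}  B6 = {1, 7, 9}  B7 = {1, 9, 10}  B8 = {6, 9, 10}
Tree: B1–B2, B2–B3, B3–B4, B4–B5, B5–B6, B6–B7, B7–B8
The largest bag has 3 vertices, giving width 2; this decomposition certifies tw(G) ≤ 2. For the lower bound, G contains the cycle 2–3–4–5–2, so G is not a forest; only forests have treewidth ≤ 1, hence tw(G) ≥ 2. The upper and lower bounds meet at 2, so that is the treewidth.

2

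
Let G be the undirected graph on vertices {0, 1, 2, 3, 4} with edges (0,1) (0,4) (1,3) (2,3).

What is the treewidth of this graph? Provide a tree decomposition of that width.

Treewidth 1.
One such decomposition:
Bags: B1 = {2, 3}  B2 = {1, 3}  B3 = {0, 1}  B4 = {0, 4}
Tree: B1–B2, B2–B3, B3–B4

Each bag holds 2 vertices, so the decomposition has width 1, which upper-bounds the treewidth. Since G has at least one edge (e.g. 2–3), it is not an edgeless graph, so tw(G) ≥ 1. Therefore the treewidth is 1.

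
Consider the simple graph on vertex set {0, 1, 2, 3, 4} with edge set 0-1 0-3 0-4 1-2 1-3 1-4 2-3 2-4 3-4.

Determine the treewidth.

A width-3 tree decomposition is:
Bags: B1 = {1, 2, 3, 4}  B2 = {0, 1, 3, 4}
Tree: B1–B2
The largest bag has 4 vertices, giving width 3; this decomposition certifies tw(G) ≤ 3. Conversely, {0, 1, 3, 4} is a clique of size 4, and the vertices of any clique must share a bag in every tree decomposition; so some bag has ≥ 4 vertices and tw(G) ≥ 3. The upper and lower bounds meet at 3, so that is the treewidth.

3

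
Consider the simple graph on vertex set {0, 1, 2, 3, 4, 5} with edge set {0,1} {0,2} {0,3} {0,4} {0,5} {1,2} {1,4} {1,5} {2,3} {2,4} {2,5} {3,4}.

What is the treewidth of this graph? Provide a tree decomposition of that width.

Treewidth 3.
One such decomposition:
Bags: B1 = {0, 1, 2, 5}  B2 = {0, 1, 2, 4}  B3 = {0, 2, 3, 4}
Tree: B1–B2, B2–B3

Each bag holds 4 vertices, so the decomposition has width 3, which upper-bounds the treewidth. Conversely, {0, 1, 2, 4} is a clique of size 4, and the vertices of any clique must share a bag in every tree decomposition; so some bag has ≥ 4 vertices and tw(G) ≥ 3. The upper and lower bounds meet at 3, so that is the treewidth.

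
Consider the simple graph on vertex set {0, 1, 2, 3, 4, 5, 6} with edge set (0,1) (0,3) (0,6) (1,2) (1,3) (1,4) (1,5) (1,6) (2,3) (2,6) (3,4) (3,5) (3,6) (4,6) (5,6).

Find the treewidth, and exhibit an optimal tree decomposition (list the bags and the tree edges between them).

Treewidth 3.
One optimal decomposition is:
Bags: B1 = {1, 3, 4, 6}  B2 = {1, 3, 5, 6}  B3 = {1, 2, 3, 6}  B4 = {0, 1, 3, 6}
Tree: B1–B2, B1–B3, B3–B4

The largest bag has 4 vertices, giving width 3; this decomposition certifies tw(G) ≤ 3. On the other hand G contains the 4-clique {0, 1, 3, 6}. A clique must lie in a single bag of any decomposition, so no decomposition can have width below 3. Therefore the treewidth is 3.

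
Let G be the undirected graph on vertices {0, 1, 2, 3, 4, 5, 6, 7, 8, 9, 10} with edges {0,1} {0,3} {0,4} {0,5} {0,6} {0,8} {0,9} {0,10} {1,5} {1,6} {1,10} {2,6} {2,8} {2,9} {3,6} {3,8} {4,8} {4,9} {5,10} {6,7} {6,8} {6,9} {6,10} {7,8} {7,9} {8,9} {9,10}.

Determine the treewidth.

3

A width-3 tree decomposition is:
Bags: B1 = {0, 6, 8, 9}  B2 = {0, 6, 9, 10}  B3 = {0, 1, 6, 10}  B4 = {0, 4, 8, 9}  B5 = {2, 6, 8, 9}  B6 = {0, 1, 5, 10}  B7 = {0, 3, 6, 8}  B8 = {6, 7, 8, 9}
Tree: B1–B2, B2–B3, B1–B4, B1–B5, B3–B6, B1–B7, B1–B8
Each bag holds 4 vertices, so the decomposition has width 3, which upper-bounds the treewidth. For the lower bound, the 4 vertices {0, 4, 8, 9} are pairwise adjacent, and any tree decomposition puts a clique entirely inside one bag — forcing width ≥ 3. Therefore the treewidth is 3.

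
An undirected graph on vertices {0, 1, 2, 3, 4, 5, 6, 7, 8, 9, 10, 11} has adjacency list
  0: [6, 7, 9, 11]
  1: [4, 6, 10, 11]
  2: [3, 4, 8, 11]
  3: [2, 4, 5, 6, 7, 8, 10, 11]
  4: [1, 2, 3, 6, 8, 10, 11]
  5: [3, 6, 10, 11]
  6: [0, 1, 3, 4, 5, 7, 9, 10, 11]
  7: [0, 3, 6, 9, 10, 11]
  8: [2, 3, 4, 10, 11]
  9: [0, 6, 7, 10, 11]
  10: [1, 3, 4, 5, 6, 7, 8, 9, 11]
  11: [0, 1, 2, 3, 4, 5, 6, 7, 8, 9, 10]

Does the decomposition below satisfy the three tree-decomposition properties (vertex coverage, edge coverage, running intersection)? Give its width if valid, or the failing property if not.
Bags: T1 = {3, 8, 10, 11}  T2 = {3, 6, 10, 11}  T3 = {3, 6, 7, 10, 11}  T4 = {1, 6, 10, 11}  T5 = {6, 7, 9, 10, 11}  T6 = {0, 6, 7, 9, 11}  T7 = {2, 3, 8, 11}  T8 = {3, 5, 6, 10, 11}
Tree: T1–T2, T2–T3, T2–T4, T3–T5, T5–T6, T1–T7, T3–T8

No — vertex 4 appears in no bag.

A tree decomposition must satisfy three properties: every vertex lies in some bag; for every edge, both endpoints lie together in some bag; and for every vertex, the bags containing it form a connected subtree. Here vertex 4 appears in no bag, so the decomposition is invalid.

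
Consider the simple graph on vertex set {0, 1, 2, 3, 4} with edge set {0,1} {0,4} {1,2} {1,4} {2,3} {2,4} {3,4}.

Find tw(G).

2

A width-2 tree decomposition is:
Bags: B1 = {1, 2, 4}  B2 = {2, 3, 4}  B3 = {0, 1, 4}
Tree: B1–B2, B1–B3
Each bag holds 3 vertices, so the decomposition has width 2, which upper-bounds the treewidth. Conversely, {0, 1, 4} is a clique of size 3, and the vertices of any clique must share a bag in every tree decomposition; so some bag has ≥ 3 vertices and tw(G) ≥ 2. The upper and lower bounds meet at 2, so that is the treewidth.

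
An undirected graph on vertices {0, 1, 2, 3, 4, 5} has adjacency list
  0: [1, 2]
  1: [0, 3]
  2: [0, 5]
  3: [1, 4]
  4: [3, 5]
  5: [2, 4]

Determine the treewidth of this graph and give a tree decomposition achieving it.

Treewidth 2.
One optimal decomposition is:
Bags: B1 = {0, 2, 5}  B2 = {0, 4, 5}  B3 = {0, 3, 4}  B4 = {0, 1, 3}
Tree: B1–B2, B2–B3, B3–B4

Each bag holds 3 vertices, so the decomposition has width 2, which upper-bounds the treewidth. Since 0–2–5–4–3–1–0 is a cycle in G, G is not acyclic. Forests are exactly the graphs of treewidth ≤ 1, so tw(G) ≥ 2. The upper and lower bounds meet at 2, so that is the treewidth.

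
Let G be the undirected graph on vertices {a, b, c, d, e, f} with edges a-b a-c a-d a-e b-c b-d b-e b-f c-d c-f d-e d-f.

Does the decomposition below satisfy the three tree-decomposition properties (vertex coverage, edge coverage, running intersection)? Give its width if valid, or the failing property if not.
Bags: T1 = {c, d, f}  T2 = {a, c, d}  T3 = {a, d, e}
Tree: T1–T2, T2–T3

No — vertex b appears in no bag.

A tree decomposition must satisfy three properties: every vertex lies in some bag; for every edge, both endpoints lie together in some bag; and for every vertex, the bags containing it form a connected subtree. Here vertex b appears in no bag, so the decomposition is invalid.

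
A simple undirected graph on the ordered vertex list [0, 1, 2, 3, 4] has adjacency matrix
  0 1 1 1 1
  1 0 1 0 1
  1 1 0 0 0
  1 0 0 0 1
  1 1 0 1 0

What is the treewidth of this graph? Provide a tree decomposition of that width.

Each bag holds 3 vertices, so the decomposition has width 2, which upper-bounds the treewidth. For the lower bound, the 3 vertices {0, 1, 2} are pairwise adjacent, and any tree decomposition puts a clique entirely inside one bag — forcing width ≥ 2. Therefore the treewidth is 2.

Treewidth 2.
Bags: B1 = {0, 1, 2}  B2 = {0, 1, 4}  B3 = {0, 3, 4}
Tree: B1–B2, B2–B3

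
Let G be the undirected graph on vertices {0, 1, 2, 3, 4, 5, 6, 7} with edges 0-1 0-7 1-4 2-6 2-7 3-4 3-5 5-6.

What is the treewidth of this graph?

2

A width-2 tree decomposition is:
Bags: B1 = {0, 1, 4}  B2 = {0, 4, 7}  B3 = {2, 4, 7}  B4 = {2, 4, 6}  B5 = {4, 5, 6}  B6 = {3, 4, 5}
Tree: B1–B2, B2–B3, B3–B4, B4–B5, B5–B6
The largest bag has 3 vertices, giving width 2; this decomposition certifies tw(G) ≤ 2. For the lower bound, G contains the cycle 4–1–0–7–2–6–5–3–4, so G is not a forest; only forests have treewidth ≤ 1, hence tw(G) ≥ 2. The upper and lower bounds meet at 2, so that is the treewidth.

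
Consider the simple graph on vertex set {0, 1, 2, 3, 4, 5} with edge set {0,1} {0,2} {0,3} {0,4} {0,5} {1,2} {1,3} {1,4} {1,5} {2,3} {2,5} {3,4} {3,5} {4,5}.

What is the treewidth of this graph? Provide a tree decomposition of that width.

Every bag has size at most 5, so the width is 5 − 1 = 4 and tw(G) ≤ 4. On the other hand G contains the 5-clique {0, 1, 2, 3, 5}. A clique must lie in a single bag of any decomposition, so no decomposition can have width below 4. Therefore the treewidth is 4.

Treewidth 4.
One optimal decomposition is:
Bags: B1 = {0, 1, 2, 3, 5}  B2 = {0, 1, 3, 4, 5}
Tree: B1–B2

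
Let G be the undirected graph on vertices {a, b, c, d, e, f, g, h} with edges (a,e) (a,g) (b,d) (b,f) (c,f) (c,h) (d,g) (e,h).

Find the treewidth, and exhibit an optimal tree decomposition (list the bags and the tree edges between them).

Treewidth 2.
One optimal decomposition is:
Bags: B1 = {c, e, h}  B2 = {c, e, f}  B3 = {b, e, f}  B4 = {b, d, e}  B5 = {d, e, g}  B6 = {a, e, g}
Tree: B1–B2, B2–B3, B3–B4, B4–B5, B5–B6

The largest bag has 3 vertices, giving width 2; this decomposition certifies tw(G) ≤ 2. The edges e–h–c–f–b–d–g–a–e form a cycle, so G is not a tree and its treewidth is at least 2. The upper and lower bounds meet at 2, so that is the treewidth.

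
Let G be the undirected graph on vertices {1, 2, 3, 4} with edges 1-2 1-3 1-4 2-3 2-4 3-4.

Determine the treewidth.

A width-3 tree decomposition is:
Bags: B1 = {1, 2, 3, 4}
Tree: (single bag)
A single bag containing all 4 vertices is trivially a valid decomposition of width 3. For the lower bound, the 4 vertices {1, 2, 3, 4} are pairwise adjacent, and any tree decomposition puts a clique entirely inside one bag — forcing width ≥ 3. The upper and lower bounds meet at 3, so that is the treewidth.

3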